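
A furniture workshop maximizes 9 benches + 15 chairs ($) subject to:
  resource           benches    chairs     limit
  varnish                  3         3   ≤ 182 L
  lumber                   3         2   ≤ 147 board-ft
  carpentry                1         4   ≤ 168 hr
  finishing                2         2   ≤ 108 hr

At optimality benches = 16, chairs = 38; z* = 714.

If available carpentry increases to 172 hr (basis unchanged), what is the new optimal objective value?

At the optimum: varnish uses 162 of 182 (slack = 20); lumber uses 124 of 147 (slack = 23); carpentry uses 168 of 168 (binding); finishing uses 108 of 108 (binding).
Since varnish, lumber are not tight, their duals are 0.
From A_Bᵀ y = c: 1·y_carpentry + 2·y_finishing = 9; 4·y_carpentry + 2·y_finishing = 15.
→ y_carpentry = 2 and y_finishing = 3.5.
Δz = y_carpentry·Δb = 2 × (4) = 8, so new z* = 714 + 8 = 722.

722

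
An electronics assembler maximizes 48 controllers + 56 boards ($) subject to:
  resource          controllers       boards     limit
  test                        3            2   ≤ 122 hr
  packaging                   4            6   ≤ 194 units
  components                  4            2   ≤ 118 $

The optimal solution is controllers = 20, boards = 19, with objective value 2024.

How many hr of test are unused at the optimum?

24

test used = 3·20 + 2·19 = 98; slack = 122 − 98 = 24.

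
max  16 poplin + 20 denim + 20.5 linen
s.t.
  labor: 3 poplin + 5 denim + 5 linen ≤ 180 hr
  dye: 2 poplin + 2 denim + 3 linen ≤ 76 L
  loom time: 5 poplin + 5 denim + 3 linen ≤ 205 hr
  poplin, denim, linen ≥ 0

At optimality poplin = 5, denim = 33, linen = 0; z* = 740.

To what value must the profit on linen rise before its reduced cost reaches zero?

Binding: labor and dye. Non-binding: loom time (15 unused).
Since loom time is not tight, its dual is 0.
The binding rows give the dual system: 3·y_labor + 2·y_dye = 16 and 5·y_labor + 2·y_dye = 20.
→ y_labor = 2 and y_dye = 5.
linen enters the basis when its profit ≥ yᵀa₃ = 2·5 + 5·3 = 25.

25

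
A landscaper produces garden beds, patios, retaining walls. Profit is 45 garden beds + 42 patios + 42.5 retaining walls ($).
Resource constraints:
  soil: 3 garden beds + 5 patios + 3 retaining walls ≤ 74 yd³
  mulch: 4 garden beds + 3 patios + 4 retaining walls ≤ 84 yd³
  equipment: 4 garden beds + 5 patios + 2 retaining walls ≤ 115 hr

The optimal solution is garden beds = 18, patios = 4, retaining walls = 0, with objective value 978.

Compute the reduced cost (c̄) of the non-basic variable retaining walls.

At the optimum: soil uses 74 of 74 (binding); mulch uses 84 of 84 (binding); equipment uses 92 of 115 (slack = 23).
By complementary slackness, y = 0 for the non-binding constraint.
Dual feasibility on the basic columns requires 3·y_soil + 4·y_mulch = 45, 5·y_soil + 3·y_mulch = 42.
This yields shadow prices y_soil = 3, y_mulch = 9.
Reduced cost of retaining walls: c₃ − yᵀa₃ = 42.5 − (3·3 + 9·4) = 42.5 − 45 = -2.5.

-2.5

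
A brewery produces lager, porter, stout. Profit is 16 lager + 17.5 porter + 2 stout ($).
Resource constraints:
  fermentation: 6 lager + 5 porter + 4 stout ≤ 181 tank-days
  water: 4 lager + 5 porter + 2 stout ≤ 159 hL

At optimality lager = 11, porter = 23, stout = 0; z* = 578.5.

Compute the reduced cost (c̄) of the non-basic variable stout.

-7

Both fermentation and water are binding at x*.
The binding rows give the dual system: 6·y_fermentation + 4·y_water = 16 and 5·y_fermentation + 5·y_water = 17.5.
→ y_fermentation = 1 and y_water = 2.5.
Reduced cost of stout: c₃ − yᵀa₃ = 2 − (1·4 + 2.5·2) = 2 − 9 = -7.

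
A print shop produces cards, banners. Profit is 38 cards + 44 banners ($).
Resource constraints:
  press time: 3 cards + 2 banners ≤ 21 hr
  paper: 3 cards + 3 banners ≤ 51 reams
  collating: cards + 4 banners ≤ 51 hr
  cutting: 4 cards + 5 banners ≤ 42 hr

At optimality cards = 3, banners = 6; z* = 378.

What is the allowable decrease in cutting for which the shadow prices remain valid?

14

Binding constraints: press time, cutting. The basis is B = [[3,2],[4,5]] with det 7.
Per unit decrease in cutting, x* moves by d = (0.2857, -0.4286).
The basis stays optimal until banners reaches 0; allowable decrease = 14 hr.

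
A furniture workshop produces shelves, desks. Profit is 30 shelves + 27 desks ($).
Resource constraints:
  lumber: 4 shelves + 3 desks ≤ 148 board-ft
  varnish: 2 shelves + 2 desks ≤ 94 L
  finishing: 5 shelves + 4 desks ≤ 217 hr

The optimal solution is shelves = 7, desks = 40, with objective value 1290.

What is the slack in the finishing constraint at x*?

finishing used = 5·7 + 4·40 = 195; slack = 217 − 195 = 22.

22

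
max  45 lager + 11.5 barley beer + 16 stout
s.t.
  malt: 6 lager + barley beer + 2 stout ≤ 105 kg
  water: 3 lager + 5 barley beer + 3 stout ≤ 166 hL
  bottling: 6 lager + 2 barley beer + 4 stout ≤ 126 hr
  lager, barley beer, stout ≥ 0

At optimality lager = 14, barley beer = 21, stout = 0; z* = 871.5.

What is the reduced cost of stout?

-7

At the optimum: malt uses 105 of 105 (binding); water uses 147 of 166 (slack = 19); bottling uses 126 of 126 (binding).
Since water is not tight, its dual is 0.
From A_Bᵀ y = c: 6·y_malt + 6·y_bottling = 45; 1·y_malt + 2·y_bottling = 11.5.
This yields shadow prices y_malt = 3.5, y_bottling = 4.
Reduced cost of stout: c₃ − yᵀa₃ = 16 − (3.5·2 + 4·4) = 16 − 23 = -7.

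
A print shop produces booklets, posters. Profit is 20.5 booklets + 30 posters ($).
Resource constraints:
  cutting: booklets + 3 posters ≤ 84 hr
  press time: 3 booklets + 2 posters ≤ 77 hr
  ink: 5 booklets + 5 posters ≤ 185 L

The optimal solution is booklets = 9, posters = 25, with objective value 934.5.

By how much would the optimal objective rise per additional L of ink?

0

Check each constraint at x*: cutting 84/84 (tight); press time 77/77 (tight); ink 170/185 (slack 15).
Since ink is not tight, its dual is 0.
The binding rows give the dual system: 1·y_cutting + 3·y_press time = 20.5 and 3·y_cutting + 2·y_press time = 30.
Solving: y_cutting = 7, y_press time = 4.5.
Shadow price of ink = 0.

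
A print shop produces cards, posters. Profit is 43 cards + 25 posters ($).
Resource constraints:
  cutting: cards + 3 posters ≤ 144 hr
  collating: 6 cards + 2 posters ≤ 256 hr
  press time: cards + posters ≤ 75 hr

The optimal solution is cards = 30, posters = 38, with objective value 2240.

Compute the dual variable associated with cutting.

At the optimum: cutting uses 144 of 144 (binding); collating uses 256 of 256 (binding); press time uses 68 of 75 (slack = 7).
By complementary slackness, y = 0 for the non-binding constraint.
Dual feasibility on the basic columns requires 1·y_cutting + 6·y_collating = 43, 3·y_cutting + 2·y_collating = 25.
Solving: y_cutting = 4, y_collating = 6.5.
Shadow price of cutting = 4.

4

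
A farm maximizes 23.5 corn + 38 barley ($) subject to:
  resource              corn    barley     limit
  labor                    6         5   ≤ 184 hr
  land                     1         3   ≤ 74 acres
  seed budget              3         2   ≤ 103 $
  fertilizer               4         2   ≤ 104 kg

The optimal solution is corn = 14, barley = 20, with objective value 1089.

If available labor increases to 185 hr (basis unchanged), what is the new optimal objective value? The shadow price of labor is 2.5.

1091.5

Δb = 1, so new z* = 1089 + (2.5)·(1) = 1089 + 2.5 = 1091.5.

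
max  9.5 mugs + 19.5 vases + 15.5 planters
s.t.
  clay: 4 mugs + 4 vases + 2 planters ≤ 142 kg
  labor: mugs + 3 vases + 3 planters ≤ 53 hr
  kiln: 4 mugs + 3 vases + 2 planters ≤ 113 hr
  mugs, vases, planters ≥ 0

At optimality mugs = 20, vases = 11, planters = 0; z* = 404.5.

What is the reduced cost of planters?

Check each constraint at x*: clay 124/142 (slack 18); labor 53/53 (tight); kiln 113/113 (tight).
Slack constraints have shadow price 0 (complementary slackness).
From A_Bᵀ y = c: 1·y_labor + 4·y_kiln = 9.5; 3·y_labor + 3·y_kiln = 19.5.
This yields shadow prices y_labor = 5.5, y_kiln = 1.
Reduced cost of planters: c₃ − yᵀa₃ = 15.5 − (5.5·3 + 1·2) = 15.5 − 18.5 = -3.

-3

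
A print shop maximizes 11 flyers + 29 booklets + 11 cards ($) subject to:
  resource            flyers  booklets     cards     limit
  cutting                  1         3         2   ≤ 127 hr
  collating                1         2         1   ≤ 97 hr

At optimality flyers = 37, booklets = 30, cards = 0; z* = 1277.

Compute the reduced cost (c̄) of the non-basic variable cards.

-7

Both cutting and collating are binding at x*.
From A_Bᵀ y = c: 1·y_cutting + 1·y_collating = 11; 3·y_cutting + 2·y_collating = 29.
→ y_cutting = 7 and y_collating = 4.
Reduced cost of cards: c₃ − yᵀa₃ = 11 − (7·2 + 4·1) = 11 − 18 = -7.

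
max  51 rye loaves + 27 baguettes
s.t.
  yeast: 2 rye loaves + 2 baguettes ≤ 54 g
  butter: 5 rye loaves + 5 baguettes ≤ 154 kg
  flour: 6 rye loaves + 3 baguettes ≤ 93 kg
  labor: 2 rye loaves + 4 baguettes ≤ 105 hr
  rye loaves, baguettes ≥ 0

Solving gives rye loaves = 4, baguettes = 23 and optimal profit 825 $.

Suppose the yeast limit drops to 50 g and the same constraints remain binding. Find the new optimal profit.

819

Binding: yeast and flour. Non-binding: butter (19 unused), labor (5 unused).
Slack constraints have shadow price 0 (complementary slackness).
The binding rows give the dual system: 2·y_yeast + 6·y_flour = 51 and 2·y_yeast + 3·y_flour = 27.
This yields shadow prices y_yeast = 1.5, y_flour = 8.
Δz = y_yeast·Δb = 1.5 × (-4) = -6, so new z* = 825 − 6 = 819.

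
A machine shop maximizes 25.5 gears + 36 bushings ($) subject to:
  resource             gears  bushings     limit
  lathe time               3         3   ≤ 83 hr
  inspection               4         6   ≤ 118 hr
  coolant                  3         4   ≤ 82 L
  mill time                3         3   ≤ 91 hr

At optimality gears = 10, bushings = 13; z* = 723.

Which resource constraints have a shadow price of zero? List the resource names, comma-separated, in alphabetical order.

lathe time, mill time

lathe time: 69/83 (slack 14)
inspection: 118/118 (binding)
coolant: 82/82 (binding)
mill time: 69/91 (slack 22)
By complementary slackness, a constraint with positive slack has shadow price 0 → lathe time, mill time.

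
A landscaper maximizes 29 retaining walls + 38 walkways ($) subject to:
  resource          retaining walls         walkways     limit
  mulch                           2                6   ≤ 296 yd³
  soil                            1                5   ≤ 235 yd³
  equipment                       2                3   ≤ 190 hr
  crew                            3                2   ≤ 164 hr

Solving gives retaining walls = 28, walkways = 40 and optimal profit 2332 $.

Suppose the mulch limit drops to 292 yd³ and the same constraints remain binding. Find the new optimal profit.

2316

Binding: mulch and crew. Non-binding: soil (7 unused), equipment (14 unused).
By complementary slackness, y = 0 for the non-binding constraints.
Dual feasibility on the basic columns requires 2·y_mulch + 3·y_crew = 29, 6·y_mulch + 2·y_crew = 38.
→ y_mulch = 4 and y_crew = 7.
Δz = y_mulch·Δb = 4 × (-4) = -16, so new z* = 2332 − 16 = 2316.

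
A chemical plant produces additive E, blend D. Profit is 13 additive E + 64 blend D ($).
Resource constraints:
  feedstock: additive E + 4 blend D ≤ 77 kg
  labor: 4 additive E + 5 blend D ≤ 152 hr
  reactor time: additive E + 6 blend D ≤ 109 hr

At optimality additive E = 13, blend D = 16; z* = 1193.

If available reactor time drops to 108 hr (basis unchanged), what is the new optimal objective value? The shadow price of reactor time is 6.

Δb = -1, so new z* = 1193 + (6)·(-1) = 1193 − 6 = 1187.

1187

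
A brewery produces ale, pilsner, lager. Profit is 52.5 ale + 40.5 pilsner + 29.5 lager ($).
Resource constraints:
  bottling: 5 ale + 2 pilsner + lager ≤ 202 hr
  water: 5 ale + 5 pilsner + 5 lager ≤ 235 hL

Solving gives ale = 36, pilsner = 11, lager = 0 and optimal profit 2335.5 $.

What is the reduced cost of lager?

-7

Both bottling and water are binding at x*.
Dual feasibility on the basic columns requires 5·y_bottling + 5·y_water = 52.5, 2·y_bottling + 5·y_water = 40.5.
Solving: y_bottling = 4, y_water = 6.5.
Reduced cost of lager: c₃ − yᵀa₃ = 29.5 − (4·1 + 6.5·5) = 29.5 − 36.5 = -7.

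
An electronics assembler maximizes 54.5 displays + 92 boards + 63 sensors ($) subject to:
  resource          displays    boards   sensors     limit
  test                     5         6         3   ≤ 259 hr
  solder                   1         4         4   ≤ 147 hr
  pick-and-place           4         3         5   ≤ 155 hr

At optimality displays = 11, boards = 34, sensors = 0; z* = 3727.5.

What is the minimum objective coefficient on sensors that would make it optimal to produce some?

65

Binding: test and solder. Non-binding: pick-and-place (9 unused).
By complementary slackness, y = 0 for the non-binding constraint.
Dual feasibility on the basic columns requires 5·y_test + 1·y_solder = 54.5, 6·y_test + 4·y_solder = 92.
Solving: y_test = 9, y_solder = 9.5.
sensors enters the basis when its profit ≥ yᵀa₃ = 9·3 + 9.5·4 = 65.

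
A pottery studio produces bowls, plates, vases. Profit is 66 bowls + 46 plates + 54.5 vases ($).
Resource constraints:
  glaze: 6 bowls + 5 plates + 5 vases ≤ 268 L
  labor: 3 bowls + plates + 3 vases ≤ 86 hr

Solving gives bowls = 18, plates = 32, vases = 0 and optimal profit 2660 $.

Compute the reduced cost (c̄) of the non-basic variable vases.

Check each constraint at x*: glaze 268/268 (tight); labor 86/86 (tight).
The binding rows give the dual system: 6·y_glaze + 3·y_labor = 66 and 5·y_glaze + 1·y_labor = 46.
→ y_glaze = 8 and y_labor = 6.
Reduced cost of vases: c₃ − yᵀa₃ = 54.5 − (8·5 + 6·3) = 54.5 − 58 = -3.5.

-3.5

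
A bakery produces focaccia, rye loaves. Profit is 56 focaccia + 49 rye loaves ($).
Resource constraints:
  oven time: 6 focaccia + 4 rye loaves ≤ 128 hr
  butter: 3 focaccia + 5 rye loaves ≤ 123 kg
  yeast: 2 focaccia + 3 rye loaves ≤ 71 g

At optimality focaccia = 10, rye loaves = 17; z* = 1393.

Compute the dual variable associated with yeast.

Binding: oven time and yeast. Non-binding: butter (8 unused).
By complementary slackness, y = 0 for the non-binding constraint.
From A_Bᵀ y = c: 6·y_oven time + 2·y_yeast = 56; 4·y_oven time + 3·y_yeast = 49.
Solving: y_oven time = 7, y_yeast = 7.
Shadow price of yeast = 7.

7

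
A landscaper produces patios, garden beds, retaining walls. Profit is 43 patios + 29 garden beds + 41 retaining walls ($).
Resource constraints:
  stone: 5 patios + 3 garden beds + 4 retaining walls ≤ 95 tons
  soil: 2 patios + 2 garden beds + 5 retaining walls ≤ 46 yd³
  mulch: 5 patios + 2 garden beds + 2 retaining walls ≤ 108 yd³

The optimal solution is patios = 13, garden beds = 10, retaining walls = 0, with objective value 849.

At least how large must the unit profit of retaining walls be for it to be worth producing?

Check each constraint at x*: stone 95/95 (tight); soil 46/46 (tight); mulch 85/108 (slack 23).
Slack constraints have shadow price 0 (complementary slackness).
The binding rows give the dual system: 5·y_stone + 2·y_soil = 43 and 3·y_stone + 2·y_soil = 29.
→ y_stone = 7 and y_soil = 4.
retaining walls enters the basis when its profit ≥ yᵀa₃ = 7·4 + 4·5 = 48.

48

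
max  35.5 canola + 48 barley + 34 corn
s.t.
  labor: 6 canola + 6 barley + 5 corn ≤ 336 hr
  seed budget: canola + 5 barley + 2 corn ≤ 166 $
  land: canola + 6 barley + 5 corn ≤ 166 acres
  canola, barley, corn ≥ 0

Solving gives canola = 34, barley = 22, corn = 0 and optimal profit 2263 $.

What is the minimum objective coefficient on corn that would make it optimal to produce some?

40

At the optimum: labor uses 336 of 336 (binding); seed budget uses 144 of 166 (slack = 22); land uses 166 of 166 (binding).
Slack constraints have shadow price 0 (complementary slackness).
The binding rows give the dual system: 6·y_labor + 1·y_land = 35.5 and 6·y_labor + 6·y_land = 48.
This yields shadow prices y_labor = 5.5, y_land = 2.5.
corn enters the basis when its profit ≥ yᵀa₃ = 5.5·5 + 2.5·5 = 40.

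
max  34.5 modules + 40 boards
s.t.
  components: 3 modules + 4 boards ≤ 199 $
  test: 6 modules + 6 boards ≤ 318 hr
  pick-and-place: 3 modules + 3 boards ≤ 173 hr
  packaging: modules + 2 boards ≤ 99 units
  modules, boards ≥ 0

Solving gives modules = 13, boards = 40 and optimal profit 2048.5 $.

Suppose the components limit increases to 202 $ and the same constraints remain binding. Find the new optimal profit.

At the optimum: components uses 199 of 199 (binding); test uses 318 of 318 (binding); pick-and-place uses 159 of 173 (slack = 14); packaging uses 93 of 99 (slack = 6).
Since pick-and-place, packaging are not tight, their duals are 0.
The binding rows give the dual system: 3·y_components + 6·y_test = 34.5 and 4·y_components + 6·y_test = 40.
→ y_components = 5.5 and y_test = 3.
Δz = y_components·Δb = 5.5 × (3) = 16.5, so new z* = 2048.5 + 16.5 = 2065.

2065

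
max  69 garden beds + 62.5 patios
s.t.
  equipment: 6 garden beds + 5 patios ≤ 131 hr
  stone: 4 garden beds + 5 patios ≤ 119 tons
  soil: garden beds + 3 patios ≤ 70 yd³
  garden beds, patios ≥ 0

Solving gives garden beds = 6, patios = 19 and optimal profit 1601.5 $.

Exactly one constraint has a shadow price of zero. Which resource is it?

soil

equipment: 131/131 (binding)
stone: 119/119 (binding)
soil: 63/70 (slack 7)
By complementary slackness, a constraint with positive slack has shadow price 0 → soil.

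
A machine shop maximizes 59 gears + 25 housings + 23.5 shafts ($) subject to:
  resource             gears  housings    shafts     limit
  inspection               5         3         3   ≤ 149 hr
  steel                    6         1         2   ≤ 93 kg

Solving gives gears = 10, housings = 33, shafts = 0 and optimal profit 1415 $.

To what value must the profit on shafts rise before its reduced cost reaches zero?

At the optimum: inspection uses 149 of 149 (binding); steel uses 93 of 93 (binding).
The binding rows give the dual system: 5·y_inspection + 6·y_steel = 59 and 3·y_inspection + 1·y_steel = 25.
→ y_inspection = 7 and y_steel = 4.
shafts enters the basis when its profit ≥ yᵀa₃ = 7·3 + 4·2 = 29.

29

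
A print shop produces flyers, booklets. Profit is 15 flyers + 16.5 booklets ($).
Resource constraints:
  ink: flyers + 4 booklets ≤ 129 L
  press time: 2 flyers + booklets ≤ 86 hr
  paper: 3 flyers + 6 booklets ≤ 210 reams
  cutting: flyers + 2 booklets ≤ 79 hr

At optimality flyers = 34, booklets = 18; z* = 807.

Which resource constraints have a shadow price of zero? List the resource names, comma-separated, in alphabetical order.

cutting, ink

ink: 106/129 (slack 23)
press time: 86/86 (binding)
paper: 210/210 (binding)
cutting: 70/79 (slack 9)
By complementary slackness, a constraint with positive slack has shadow price 0 → cutting, ink.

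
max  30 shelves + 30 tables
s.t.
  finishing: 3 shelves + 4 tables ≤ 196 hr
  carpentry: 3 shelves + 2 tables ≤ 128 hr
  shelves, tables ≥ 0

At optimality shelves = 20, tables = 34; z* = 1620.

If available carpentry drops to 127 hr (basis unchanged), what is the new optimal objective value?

Both finishing and carpentry are binding at x*.
The binding rows give the dual system: 3·y_finishing + 3·y_carpentry = 30 and 4·y_finishing + 2·y_carpentry = 30.
Solving: y_finishing = 5, y_carpentry = 5.
Δz = y_carpentry·Δb = 5 × (-1) = -5, so new z* = 1620 − 5 = 1615.

1615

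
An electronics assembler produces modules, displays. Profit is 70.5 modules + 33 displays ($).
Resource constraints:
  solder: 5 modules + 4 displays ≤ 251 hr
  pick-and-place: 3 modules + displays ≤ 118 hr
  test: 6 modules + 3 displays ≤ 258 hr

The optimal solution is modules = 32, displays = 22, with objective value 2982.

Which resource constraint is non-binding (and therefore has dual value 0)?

solder: 248/251 (slack 3)
pick-and-place: 118/118 (binding)
test: 258/258 (binding)
By complementary slackness, a constraint with positive slack has shadow price 0 → solder.

solder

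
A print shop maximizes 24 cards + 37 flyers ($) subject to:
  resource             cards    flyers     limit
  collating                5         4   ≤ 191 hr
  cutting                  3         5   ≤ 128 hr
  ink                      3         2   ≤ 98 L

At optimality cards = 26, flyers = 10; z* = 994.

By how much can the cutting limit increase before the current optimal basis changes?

Binding constraints: cutting, ink. The basis is B = [[3,5],[3,2]] with det -9.
Per unit increase in cutting, x* moves by d = (-0.2222, 0.3333).
The basis stays optimal until collating becomes binding; allowable increase = 94.5 hr.

94.5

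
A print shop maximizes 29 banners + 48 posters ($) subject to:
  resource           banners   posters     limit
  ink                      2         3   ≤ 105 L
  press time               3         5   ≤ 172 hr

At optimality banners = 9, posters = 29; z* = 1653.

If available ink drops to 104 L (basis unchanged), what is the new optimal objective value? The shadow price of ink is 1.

1652

Δb = -1, so new z* = 1653 + (1)·(-1) = 1653 − 1 = 1652.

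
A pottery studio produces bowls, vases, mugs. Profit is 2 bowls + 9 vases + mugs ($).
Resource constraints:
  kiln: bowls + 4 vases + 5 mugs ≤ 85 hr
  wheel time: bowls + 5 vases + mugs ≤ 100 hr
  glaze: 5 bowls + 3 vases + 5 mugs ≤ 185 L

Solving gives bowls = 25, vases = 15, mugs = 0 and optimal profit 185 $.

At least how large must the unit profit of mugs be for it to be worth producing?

6

Check each constraint at x*: kiln 85/85 (tight); wheel time 100/100 (tight); glaze 170/185 (slack 15).
Since glaze is not tight, its dual is 0.
The binding rows give the dual system: 1·y_kiln + 1·y_wheel time = 2 and 4·y_kiln + 5·y_wheel time = 9.
Solving: y_kiln = 1, y_wheel time = 1.
mugs enters the basis when its profit ≥ yᵀa₃ = 1·5 + 1·1 = 6.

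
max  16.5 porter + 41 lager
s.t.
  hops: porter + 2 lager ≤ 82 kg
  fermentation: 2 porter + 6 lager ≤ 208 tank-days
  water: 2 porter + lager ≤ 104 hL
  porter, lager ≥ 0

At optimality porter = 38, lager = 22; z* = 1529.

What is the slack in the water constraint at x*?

6

water used = 2·38 + 1·22 = 98; slack = 104 − 98 = 6.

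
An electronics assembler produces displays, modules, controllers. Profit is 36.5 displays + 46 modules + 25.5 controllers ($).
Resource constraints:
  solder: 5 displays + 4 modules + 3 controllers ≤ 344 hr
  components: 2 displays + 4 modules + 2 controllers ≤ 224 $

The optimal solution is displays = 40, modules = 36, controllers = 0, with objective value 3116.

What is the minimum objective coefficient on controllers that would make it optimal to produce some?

27.5

At the optimum: solder uses 344 of 344 (binding); components uses 224 of 224 (binding).
From A_Bᵀ y = c: 5·y_solder + 2·y_components = 36.5; 4·y_solder + 4·y_components = 46.
→ y_solder = 4.5 and y_components = 7.
controllers enters the basis when its profit ≥ yᵀa₃ = 4.5·3 + 7·2 = 27.5.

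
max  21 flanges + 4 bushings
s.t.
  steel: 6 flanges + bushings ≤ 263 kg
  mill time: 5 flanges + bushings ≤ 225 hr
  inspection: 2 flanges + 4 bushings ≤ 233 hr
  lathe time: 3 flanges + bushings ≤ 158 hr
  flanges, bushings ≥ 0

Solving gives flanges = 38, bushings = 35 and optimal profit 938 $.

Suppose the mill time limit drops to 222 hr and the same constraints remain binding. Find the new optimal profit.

929

At the optimum: steel uses 263 of 263 (binding); mill time uses 225 of 225 (binding); inspection uses 216 of 233 (slack = 17); lathe time uses 149 of 158 (slack = 9).
Slack constraints have shadow price 0 (complementary slackness).
Dual feasibility on the basic columns requires 6·y_steel + 5·y_mill time = 21, 1·y_steel + 1·y_mill time = 4.
Solving: y_steel = 1, y_mill time = 3.
Δz = y_mill time·Δb = 3 × (-3) = -9, so new z* = 938 − 9 = 929.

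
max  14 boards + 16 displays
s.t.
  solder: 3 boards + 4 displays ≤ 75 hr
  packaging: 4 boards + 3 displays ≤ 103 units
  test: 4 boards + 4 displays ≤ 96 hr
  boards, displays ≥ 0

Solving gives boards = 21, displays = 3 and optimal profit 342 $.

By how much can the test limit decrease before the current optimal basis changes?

Binding constraints: solder, test. The basis is B = [[3,4],[4,4]] with det -4.
Per unit decrease in test, x* moves by d = (-1, 0.75).
The basis stays optimal until boards reaches 0; allowable decrease = 21 hr.

21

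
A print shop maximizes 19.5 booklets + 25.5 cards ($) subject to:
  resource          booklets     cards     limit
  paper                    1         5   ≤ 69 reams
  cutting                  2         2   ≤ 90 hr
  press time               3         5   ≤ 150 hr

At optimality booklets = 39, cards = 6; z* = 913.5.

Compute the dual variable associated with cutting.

At the optimum: paper uses 69 of 69 (binding); cutting uses 90 of 90 (binding); press time uses 147 of 150 (slack = 3).
Slack constraints have shadow price 0 (complementary slackness).
Dual feasibility on the basic columns requires 1·y_paper + 2·y_cutting = 19.5, 5·y_paper + 2·y_cutting = 25.5.
This yields shadow prices y_paper = 1.5, y_cutting = 9.
Shadow price of cutting = 9.

9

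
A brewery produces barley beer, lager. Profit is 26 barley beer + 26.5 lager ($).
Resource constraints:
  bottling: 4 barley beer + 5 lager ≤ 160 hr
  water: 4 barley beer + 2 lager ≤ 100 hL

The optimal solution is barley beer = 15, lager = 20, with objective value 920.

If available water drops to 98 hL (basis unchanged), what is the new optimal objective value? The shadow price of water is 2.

916

Δb = -2, so new z* = 920 + (2)·(-2) = 920 − 4 = 916.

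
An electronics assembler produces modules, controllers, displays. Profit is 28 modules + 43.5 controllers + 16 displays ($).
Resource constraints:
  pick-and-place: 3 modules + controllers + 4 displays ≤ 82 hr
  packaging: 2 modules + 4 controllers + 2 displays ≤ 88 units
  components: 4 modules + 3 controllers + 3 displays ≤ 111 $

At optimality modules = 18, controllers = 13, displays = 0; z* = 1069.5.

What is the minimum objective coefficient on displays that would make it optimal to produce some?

Binding: packaging and components. Non-binding: pick-and-place (15 unused).
Since pick-and-place is not tight, its dual is 0.
Dual feasibility on the basic columns requires 2·y_packaging + 4·y_components = 28, 4·y_packaging + 3·y_components = 43.5.
This yields shadow prices y_packaging = 9, y_components = 2.5.
displays enters the basis when its profit ≥ yᵀa₃ = 9·2 + 2.5·3 = 25.5.

25.5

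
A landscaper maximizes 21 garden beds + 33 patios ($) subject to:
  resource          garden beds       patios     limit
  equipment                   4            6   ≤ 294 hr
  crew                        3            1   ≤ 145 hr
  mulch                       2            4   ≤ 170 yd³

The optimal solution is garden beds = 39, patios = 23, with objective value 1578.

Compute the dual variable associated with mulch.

1.5

Binding: equipment and mulch. Non-binding: crew (5 unused).
Since crew is not tight, its dual is 0.
From A_Bᵀ y = c: 4·y_equipment + 2·y_mulch = 21; 6·y_equipment + 4·y_mulch = 33.
This yields shadow prices y_equipment = 4.5, y_mulch = 1.5.
Shadow price of mulch = 1.5.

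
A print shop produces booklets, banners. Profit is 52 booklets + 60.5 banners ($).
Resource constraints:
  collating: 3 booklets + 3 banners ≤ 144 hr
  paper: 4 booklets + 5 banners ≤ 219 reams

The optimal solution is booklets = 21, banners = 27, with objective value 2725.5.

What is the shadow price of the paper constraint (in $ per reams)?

At the optimum: collating uses 144 of 144 (binding); paper uses 219 of 219 (binding).
The binding rows give the dual system: 3·y_collating + 4·y_paper = 52 and 3·y_collating + 5·y_paper = 60.5.
→ y_collating = 6 and y_paper = 8.5.
Shadow price of paper = 8.5.

8.5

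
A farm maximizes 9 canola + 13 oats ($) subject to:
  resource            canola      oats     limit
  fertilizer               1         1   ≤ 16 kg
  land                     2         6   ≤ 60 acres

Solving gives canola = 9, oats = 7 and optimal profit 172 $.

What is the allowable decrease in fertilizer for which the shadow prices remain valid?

Binding constraints: fertilizer, land. The basis is B = [[1,1],[2,6]] with det 4.
Per unit decrease in fertilizer, x* moves by d = (-1.5, 0.5).
The basis stays optimal until canola reaches 0; allowable decrease = 6 kg.

6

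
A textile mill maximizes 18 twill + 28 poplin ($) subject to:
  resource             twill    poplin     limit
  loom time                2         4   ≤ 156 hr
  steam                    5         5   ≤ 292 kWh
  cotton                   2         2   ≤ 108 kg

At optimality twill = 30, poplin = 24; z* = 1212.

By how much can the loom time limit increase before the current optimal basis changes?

Binding constraints: loom time, cotton. The basis is B = [[2,4],[2,2]] with det -4.
Per unit increase in loom time, x* moves by d = (-0.5, 0.5).
The basis stays optimal until twill reaches 0; allowable increase = 60 hr.

60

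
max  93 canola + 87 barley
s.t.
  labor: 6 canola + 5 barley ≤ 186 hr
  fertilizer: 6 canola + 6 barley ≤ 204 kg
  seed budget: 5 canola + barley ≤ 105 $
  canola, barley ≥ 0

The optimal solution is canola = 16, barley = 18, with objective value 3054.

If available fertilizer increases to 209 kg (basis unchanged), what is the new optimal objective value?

3101.5

Check each constraint at x*: labor 186/186 (tight); fertilizer 204/204 (tight); seed budget 98/105 (slack 7).
Slack constraints have shadow price 0 (complementary slackness).
From A_Bᵀ y = c: 6·y_labor + 6·y_fertilizer = 93; 5·y_labor + 6·y_fertilizer = 87.
This yields shadow prices y_labor = 6, y_fertilizer = 9.5.
Δz = y_fertilizer·Δb = 9.5 × (5) = 47.5, so new z* = 3054 + 47.5 = 3101.5.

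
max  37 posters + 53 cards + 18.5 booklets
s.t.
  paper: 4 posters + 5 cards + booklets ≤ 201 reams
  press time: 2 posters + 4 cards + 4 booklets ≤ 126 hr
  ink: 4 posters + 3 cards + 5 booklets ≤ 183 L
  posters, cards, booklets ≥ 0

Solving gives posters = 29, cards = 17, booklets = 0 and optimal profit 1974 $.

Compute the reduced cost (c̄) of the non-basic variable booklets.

-6.5

At the optimum: paper uses 201 of 201 (binding); press time uses 126 of 126 (binding); ink uses 167 of 183 (slack = 16).
By complementary slackness, y = 0 for the non-binding constraint.
From A_Bᵀ y = c: 4·y_paper + 2·y_press time = 37; 5·y_paper + 4·y_press time = 53.
Solving: y_paper = 7, y_press time = 4.5.
Reduced cost of booklets: c₃ − yᵀa₃ = 18.5 − (7·1 + 4.5·4) = 18.5 − 25 = -6.5.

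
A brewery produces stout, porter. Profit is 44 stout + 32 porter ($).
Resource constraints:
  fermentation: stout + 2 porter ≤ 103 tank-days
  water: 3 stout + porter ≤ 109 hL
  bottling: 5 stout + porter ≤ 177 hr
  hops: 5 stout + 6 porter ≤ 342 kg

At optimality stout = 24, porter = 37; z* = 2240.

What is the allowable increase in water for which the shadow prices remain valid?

Binding constraints: water, hops. The basis is B = [[3,1],[5,6]] with det 13.
Per unit increase in water, x* moves by d = (0.4615, -0.3846).
The basis stays optimal until bottling becomes binding; allowable increase = 10.4 hL.

10.4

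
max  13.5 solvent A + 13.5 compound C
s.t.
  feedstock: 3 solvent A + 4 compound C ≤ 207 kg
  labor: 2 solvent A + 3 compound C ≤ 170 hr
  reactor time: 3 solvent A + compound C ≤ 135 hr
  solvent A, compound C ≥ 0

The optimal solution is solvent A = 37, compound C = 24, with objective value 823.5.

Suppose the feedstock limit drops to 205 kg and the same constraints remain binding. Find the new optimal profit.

Check each constraint at x*: feedstock 207/207 (tight); labor 146/170 (slack 24); reactor time 135/135 (tight).
Slack constraints have shadow price 0 (complementary slackness).
Dual feasibility on the basic columns requires 3·y_feedstock + 3·y_reactor time = 13.5, 4·y_feedstock + 1·y_reactor time = 13.5.
→ y_feedstock = 3 and y_reactor time = 1.5.
Δz = y_feedstock·Δb = 3 × (-2) = -6, so new z* = 823.5 − 6 = 817.5.

817.5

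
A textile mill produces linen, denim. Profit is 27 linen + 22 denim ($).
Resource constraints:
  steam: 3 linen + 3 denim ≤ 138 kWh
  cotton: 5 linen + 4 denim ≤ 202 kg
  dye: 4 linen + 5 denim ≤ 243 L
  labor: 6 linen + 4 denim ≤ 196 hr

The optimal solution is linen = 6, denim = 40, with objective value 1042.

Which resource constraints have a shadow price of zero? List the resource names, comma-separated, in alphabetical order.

cotton, dye

steam: 138/138 (binding)
cotton: 190/202 (slack 12)
dye: 224/243 (slack 19)
labor: 196/196 (binding)
By complementary slackness, a constraint with positive slack has shadow price 0 → cotton, dye.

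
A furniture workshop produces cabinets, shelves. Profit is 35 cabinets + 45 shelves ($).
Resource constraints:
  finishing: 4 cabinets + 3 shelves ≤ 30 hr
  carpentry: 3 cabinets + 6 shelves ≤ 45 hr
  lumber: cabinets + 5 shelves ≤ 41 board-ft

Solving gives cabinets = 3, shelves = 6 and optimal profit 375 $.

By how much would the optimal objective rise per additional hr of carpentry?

5

Binding: finishing and carpentry. Non-binding: lumber (8 unused).
Since lumber is not tight, its dual is 0.
Dual feasibility on the basic columns requires 4·y_finishing + 3·y_carpentry = 35, 3·y_finishing + 6·y_carpentry = 45.
→ y_finishing = 5 and y_carpentry = 5.
Shadow price of carpentry = 5.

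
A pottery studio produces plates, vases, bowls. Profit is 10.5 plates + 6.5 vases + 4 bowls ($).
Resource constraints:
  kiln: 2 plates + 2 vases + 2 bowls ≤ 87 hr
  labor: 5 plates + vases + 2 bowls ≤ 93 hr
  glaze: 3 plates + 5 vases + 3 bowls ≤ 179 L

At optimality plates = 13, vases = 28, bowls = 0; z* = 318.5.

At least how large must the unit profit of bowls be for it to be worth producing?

6

Binding: labor and glaze. Non-binding: kiln (5 unused).
By complementary slackness, y = 0 for the non-binding constraint.
From A_Bᵀ y = c: 5·y_labor + 3·y_glaze = 10.5; 1·y_labor + 5·y_glaze = 6.5.
This yields shadow prices y_labor = 1.5, y_glaze = 1.
bowls enters the basis when its profit ≥ yᵀa₃ = 1.5·2 + 1·3 = 6.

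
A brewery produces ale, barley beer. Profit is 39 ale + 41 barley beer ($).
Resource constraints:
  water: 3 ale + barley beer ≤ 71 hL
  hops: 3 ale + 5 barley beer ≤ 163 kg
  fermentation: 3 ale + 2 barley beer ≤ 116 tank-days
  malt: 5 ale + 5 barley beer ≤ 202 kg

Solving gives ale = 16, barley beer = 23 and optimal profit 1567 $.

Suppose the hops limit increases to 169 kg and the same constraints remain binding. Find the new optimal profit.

Binding: water and hops. Non-binding: fermentation (22 unused), malt (7 unused).
Slack constraints have shadow price 0 (complementary slackness).
The binding rows give the dual system: 3·y_water + 3·y_hops = 39 and 1·y_water + 5·y_hops = 41.
This yields shadow prices y_water = 6, y_hops = 7.
Δz = y_hops·Δb = 7 × (6) = 42, so new z* = 1567 + 42 = 1609.

1609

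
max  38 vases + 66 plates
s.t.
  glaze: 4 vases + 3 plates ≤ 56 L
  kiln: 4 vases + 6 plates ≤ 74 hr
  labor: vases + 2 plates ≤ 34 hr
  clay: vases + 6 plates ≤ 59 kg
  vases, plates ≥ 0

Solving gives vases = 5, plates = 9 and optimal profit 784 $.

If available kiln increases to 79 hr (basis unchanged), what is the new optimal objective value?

Binding: kiln and clay. Non-binding: glaze (9 unused), labor (11 unused).
By complementary slackness, y = 0 for the non-binding constraints.
From A_Bᵀ y = c: 4·y_kiln + 1·y_clay = 38; 6·y_kiln + 6·y_clay = 66.
Solving: y_kiln = 9, y_clay = 2.
Δz = y_kiln·Δb = 9 × (5) = 45, so new z* = 784 + 45 = 829.

829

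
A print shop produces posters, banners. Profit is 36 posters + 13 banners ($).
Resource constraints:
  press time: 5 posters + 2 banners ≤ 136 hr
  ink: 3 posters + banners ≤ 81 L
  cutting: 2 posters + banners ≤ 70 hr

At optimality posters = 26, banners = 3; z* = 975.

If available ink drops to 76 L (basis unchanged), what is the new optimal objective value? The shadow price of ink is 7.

940

Δb = -5, so new z* = 975 + (7)·(-5) = 975 − 35 = 940.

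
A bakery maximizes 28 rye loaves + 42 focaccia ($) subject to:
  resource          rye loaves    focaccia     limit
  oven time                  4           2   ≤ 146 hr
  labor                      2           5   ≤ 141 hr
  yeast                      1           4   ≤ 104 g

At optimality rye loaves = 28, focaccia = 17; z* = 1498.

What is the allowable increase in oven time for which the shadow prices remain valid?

136

Binding constraints: oven time, labor. The basis is B = [[4,2],[2,5]] with det 16.
Per unit increase in oven time, x* moves by d = (0.3125, -0.125).
The basis stays optimal until focaccia reaches 0; allowable increase = 136 hr.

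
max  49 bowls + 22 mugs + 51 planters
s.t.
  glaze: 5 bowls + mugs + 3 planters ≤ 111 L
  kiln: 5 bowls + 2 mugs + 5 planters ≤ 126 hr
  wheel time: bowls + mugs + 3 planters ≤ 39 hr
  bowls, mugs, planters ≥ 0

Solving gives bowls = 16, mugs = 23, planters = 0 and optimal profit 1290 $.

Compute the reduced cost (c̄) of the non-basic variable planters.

Check each constraint at x*: glaze 103/111 (slack 8); kiln 126/126 (tight); wheel time 39/39 (tight).
Since glaze is not tight, its dual is 0.
Dual feasibility on the basic columns requires 5·y_kiln + 1·y_wheel time = 49, 2·y_kiln + 1·y_wheel time = 22.
Solving: y_kiln = 9, y_wheel time = 4.
Reduced cost of planters: c₃ − yᵀa₃ = 51 − (9·5 + 4·3) = 51 − 57 = -6.

-6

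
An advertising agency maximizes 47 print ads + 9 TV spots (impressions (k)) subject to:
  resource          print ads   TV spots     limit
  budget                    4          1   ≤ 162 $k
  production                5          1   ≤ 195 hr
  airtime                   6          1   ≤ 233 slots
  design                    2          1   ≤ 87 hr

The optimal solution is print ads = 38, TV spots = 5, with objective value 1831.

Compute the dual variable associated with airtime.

2

At the optimum: budget uses 157 of 162 (slack = 5); production uses 195 of 195 (binding); airtime uses 233 of 233 (binding); design uses 81 of 87 (slack = 6).
By complementary slackness, y = 0 for the non-binding constraints.
From A_Bᵀ y = c: 5·y_production + 6·y_airtime = 47; 1·y_production + 1·y_airtime = 9.
This yields shadow prices y_production = 7, y_airtime = 2.
Shadow price of airtime = 2.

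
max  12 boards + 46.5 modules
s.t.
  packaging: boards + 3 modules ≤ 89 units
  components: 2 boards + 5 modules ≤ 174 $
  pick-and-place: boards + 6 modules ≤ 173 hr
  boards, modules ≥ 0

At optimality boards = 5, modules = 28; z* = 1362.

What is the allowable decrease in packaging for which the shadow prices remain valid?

Binding constraints: packaging, pick-and-place. The basis is B = [[1,3],[1,6]] with det 3.
Per unit decrease in packaging, x* moves by d = (-2, 0.3333).
The basis stays optimal until boards reaches 0; allowable decrease = 2.5 units.

2.5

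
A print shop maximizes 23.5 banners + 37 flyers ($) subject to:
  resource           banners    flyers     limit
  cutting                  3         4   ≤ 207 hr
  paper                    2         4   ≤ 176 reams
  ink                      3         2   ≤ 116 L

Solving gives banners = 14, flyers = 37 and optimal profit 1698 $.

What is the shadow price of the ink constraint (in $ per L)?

Check each constraint at x*: cutting 190/207 (slack 17); paper 176/176 (tight); ink 116/116 (tight).
Since cutting is not tight, its dual is 0.
From A_Bᵀ y = c: 2·y_paper + 3·y_ink = 23.5; 4·y_paper + 2·y_ink = 37.
This yields shadow prices y_paper = 8, y_ink = 2.5.
Shadow price of ink = 2.5.

2.5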